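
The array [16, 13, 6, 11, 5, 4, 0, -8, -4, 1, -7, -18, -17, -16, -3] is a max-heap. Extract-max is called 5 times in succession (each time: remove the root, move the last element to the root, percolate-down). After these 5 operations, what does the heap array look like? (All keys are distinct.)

extract-max #1 returns 16:
  remove root 16; move last element -3 to root → [-3, 13, 6, 11, 5, 4, 0, -8, -4, 1, -7, -18, -17, -16]
  -3 vs larger child 13 at index 1, swap → [13, -3, 6, 11, 5, 4, 0, -8, -4, 1, -7, -18, -17, -16]
  -3 vs larger child 11 at index 3, swap → [13, 11, 6, -3, 5, 4, 0, -8, -4, 1, -7, -18, -17, -16]
extract-max #2 returns 13:
  remove root 13; move last element -16 to root → [-16, 11, 6, -3, 5, 4, 0, -8, -4, 1, -7, -18, -17]
  -16 vs larger child 11 at index 1, swap → [11, -16, 6, -3, 5, 4, 0, -8, -4, 1, -7, -18, -17]
  -16 vs larger child 5 at index 4, swap → [11, 5, 6, -3, -16, 4, 0, -8, -4, 1, -7, -18, -17]
  -16 vs larger child 1 at index 9, swap → [11, 5, 6, -3, 1, 4, 0, -8, -4, -16, -7, -18, -17]
extract-max #3 returns 11:
  remove root 11; move last element -17 to root → [-17, 5, 6, -3, 1, 4, 0, -8, -4, -16, -7, -18]
  -17 vs larger child 6 at index 2, swap → [6, 5, -17, -3, 1, 4, 0, -8, -4, -16, -7, -18]
  -17 vs larger child 4 at index 5, swap → [6, 5, 4, -3, 1, -17, 0, -8, -4, -16, -7, -18]
extract-max #4 returns 6:
  remove root 6; move last element -18 to root → [-18, 5, 4, -3, 1, -17, 0, -8, -4, -16, -7]
  -18 vs larger child 5 at index 1, swap → [5, -18, 4, -3, 1, -17, 0, -8, -4, -16, -7]
  -18 vs larger child 1 at index 4, swap → [5, 1, 4, -3, -18, -17, 0, -8, -4, -16, -7]
  -18 vs larger child -7 at index 10, swap → [5, 1, 4, -3, -7, -17, 0, -8, -4, -16, -18]
extract-max #5 returns 5:
  remove root 5; move last element -18 to root → [-18, 1, 4, -3, -7, -17, 0, -8, -4, -16]
  -18 vs larger child 4 at index 2, swap → [4, 1, -18, -3, -7, -17, 0, -8, -4, -16]
  -18 vs larger child 0 at index 6, swap → [4, 1, 0, -3, -7, -17, -18, -8, -4, -16]

[4, 1, 0, -3, -7, -17, -18, -8, -4, -16]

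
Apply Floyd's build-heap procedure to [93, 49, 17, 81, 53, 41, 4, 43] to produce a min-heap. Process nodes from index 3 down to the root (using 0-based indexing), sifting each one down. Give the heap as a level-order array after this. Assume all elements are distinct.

sift down from index 3:
  81 vs only child 43 at index 7, swap → [93, 49, 17, 43, 53, 41, 4, 81]
sift down from index 2:
  17 vs smaller child 4 at index 6, swap → [93, 49, 4, 43, 53, 41, 17, 81]
sift down from index 1:
  49 vs smaller child 43 at index 3, swap → [93, 43, 4, 49, 53, 41, 17, 81]
sift down from index 0:
  93 vs smaller child 4 at index 2, swap → [4, 43, 93, 49, 53, 41, 17, 81]
  93 vs smaller child 17 at index 6, swap → [4, 43, 17, 49, 53, 41, 93, 81]

[4, 43, 17, 49, 53, 41, 93, 81]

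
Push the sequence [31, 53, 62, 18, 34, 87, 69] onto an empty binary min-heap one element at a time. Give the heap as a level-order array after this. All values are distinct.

Insert 31:
  append 31 at index 0 → [31] (no swap needed)
Insert 53:
  append 53 at index 1 → [31, 53] (no swap needed)
Insert 62:
  append 62 at index 2 → [31, 53, 62] (no swap needed)
Insert 18:
  append 18 at index 3 → [31, 53, 62, 18]
  18 < parent 53 at index 1, swap → [31, 18, 62, 53]
  18 < parent 31 at index 0, swap → [18, 31, 62, 53]
Insert 34:
  append 34 at index 4 → [18, 31, 62, 53, 34] (no swap needed)
Insert 87:
  append 87 at index 5 → [18, 31, 62, 53, 34, 87] (no swap needed)
Insert 69:
  append 69 at index 6 → [18, 31, 62, 53, 34, 87, 69] (no swap needed)

[18, 31, 62, 53, 34, 87, 69]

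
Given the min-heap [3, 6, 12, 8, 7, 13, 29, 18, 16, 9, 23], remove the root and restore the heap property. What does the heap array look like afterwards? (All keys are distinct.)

[6, 7, 12, 8, 9, 13, 29, 18, 16, 23]

remove root 3; move last element 23 to root → [23, 6, 12, 8, 7, 13, 29, 18, 16, 9]
23 vs smaller child 6 at index 1, swap → [6, 23, 12, 8, 7, 13, 29, 18, 16, 9]
23 vs smaller child 7 at index 4, swap → [6, 7, 12, 8, 23, 13, 29, 18, 16, 9]
23 vs only child 9 at index 9, swap → [6, 7, 12, 8, 9, 13, 29, 18, 16, 23]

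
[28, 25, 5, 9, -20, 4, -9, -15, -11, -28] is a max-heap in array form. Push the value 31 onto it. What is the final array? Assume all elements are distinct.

[31, 28, 5, 9, 25, 4, -9, -15, -11, -28, -20]

append 31 at index 10 → [28, 25, 5, 9, -20, 4, -9, -15, -11, -28, 31]
31 > parent -20 at index 4, swap → [28, 25, 5, 9, 31, 4, -9, -15, -11, -28, -20]
31 > parent 25 at index 1, swap → [28, 31, 5, 9, 25, 4, -9, -15, -11, -28, -20]
31 > parent 28 at index 0, swap → [31, 28, 5, 9, 25, 4, -9, -15, -11, -28, -20]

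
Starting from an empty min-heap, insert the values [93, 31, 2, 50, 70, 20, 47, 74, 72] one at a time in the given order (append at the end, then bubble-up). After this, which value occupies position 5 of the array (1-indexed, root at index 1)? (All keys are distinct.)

Insert 93:
  append 93 at index 1 → [93] (no swap needed)
Insert 31:
  append 31 at index 2 → [93, 31]
  31 < parent 93 at index 1, swap → [31, 93]
Insert 2:
  append 2 at index 3 → [31, 93, 2]
  2 < parent 31 at index 1, swap → [2, 93, 31]
Insert 50:
  append 50 at index 4 → [2, 93, 31, 50]
  50 < parent 93 at index 2, swap → [2, 50, 31, 93]
Insert 70:
  append 70 at index 5 → [2, 50, 31, 93, 70] (no swap needed)
Insert 20:
  append 20 at index 6 → [2, 50, 31, 93, 70, 20]
  20 < parent 31 at index 3, swap → [2, 50, 20, 93, 70, 31]
Insert 47:
  append 47 at index 7 → [2, 50, 20, 93, 70, 31, 47] (no swap needed)
Insert 74:
  append 74 at index 8 → [2, 50, 20, 93, 70, 31, 47, 74]
  74 < parent 93 at index 4, swap → [2, 50, 20, 74, 70, 31, 47, 93]
Insert 72:
  append 72 at index 9 → [2, 50, 20, 74, 70, 31, 47, 93, 72]
  72 < parent 74 at index 4, swap → [2, 50, 20, 72, 70, 31, 47, 93, 74]
resulting array: [2, 50, 20, 72, 70, 31, 47, 93, 74]

70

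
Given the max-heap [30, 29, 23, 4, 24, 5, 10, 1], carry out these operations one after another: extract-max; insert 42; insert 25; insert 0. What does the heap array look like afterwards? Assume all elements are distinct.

extract-max → returns 30:
  remove root 30; move last element 1 to root → [1, 29, 23, 4, 24, 5, 10]
  1 vs larger child 29 at index 1, swap → [29, 1, 23, 4, 24, 5, 10]
  1 vs larger child 24 at index 4, swap → [29, 24, 23, 4, 1, 5, 10]
insert 42:
  append 42 at index 7 → [29, 24, 23, 4, 1, 5, 10, 42]
  42 > parent 4 at index 3, swap → [29, 24, 23, 42, 1, 5, 10, 4]
  42 > parent 24 at index 1, swap → [29, 42, 23, 24, 1, 5, 10, 4]
  42 > parent 29 at index 0, swap → [42, 29, 23, 24, 1, 5, 10, 4]
insert 25:
  append 25 at index 8 → [42, 29, 23, 24, 1, 5, 10, 4, 25]
  25 > parent 24 at index 3, swap → [42, 29, 23, 25, 1, 5, 10, 4, 24]
insert 0:
  append 0 at index 9 → [42, 29, 23, 25, 1, 5, 10, 4, 24, 0] (no swap needed)

[42, 29, 23, 25, 1, 5, 10, 4, 24, 0]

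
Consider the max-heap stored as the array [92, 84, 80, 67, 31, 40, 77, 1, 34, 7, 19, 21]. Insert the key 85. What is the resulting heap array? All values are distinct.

[92, 84, 85, 67, 31, 80, 77, 1, 34, 7, 19, 21, 40]

append 85 at index 12 → [92, 84, 80, 67, 31, 40, 77, 1, 34, 7, 19, 21, 85]
85 > parent 40 at index 5, swap → [92, 84, 80, 67, 31, 85, 77, 1, 34, 7, 19, 21, 40]
85 > parent 80 at index 2, swap → [92, 84, 85, 67, 31, 80, 77, 1, 34, 7, 19, 21, 40]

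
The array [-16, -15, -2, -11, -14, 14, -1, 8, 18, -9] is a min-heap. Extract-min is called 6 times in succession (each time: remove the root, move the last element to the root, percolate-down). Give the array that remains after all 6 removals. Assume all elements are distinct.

[-1, 8, 14, 18]

extract-min #1 returns -16:
  remove root -16; move last element -9 to root → [-9, -15, -2, -11, -14, 14, -1, 8, 18]
  -9 vs smaller child -15 at index 1, swap → [-15, -9, -2, -11, -14, 14, -1, 8, 18]
  -9 vs smaller child -14 at index 4, swap → [-15, -14, -2, -11, -9, 14, -1, 8, 18]
extract-min #2 returns -15:
  remove root -15; move last element 18 to root → [18, -14, -2, -11, -9, 14, -1, 8]
  18 vs smaller child -14 at index 1, swap → [-14, 18, -2, -11, -9, 14, -1, 8]
  18 vs smaller child -11 at index 3, swap → [-14, -11, -2, 18, -9, 14, -1, 8]
  18 vs only child 8 at index 7, swap → [-14, -11, -2, 8, -9, 14, -1, 18]
extract-min #3 returns -14:
  remove root -14; move last element 18 to root → [18, -11, -2, 8, -9, 14, -1]
  18 vs smaller child -11 at index 1, swap → [-11, 18, -2, 8, -9, 14, -1]
  18 vs smaller child -9 at index 4, swap → [-11, -9, -2, 8, 18, 14, -1]
extract-min #4 returns -11:
  remove root -11; move last element -1 to root → [-1, -9, -2, 8, 18, 14]
  -1 vs smaller child -9 at index 1, swap → [-9, -1, -2, 8, 18, 14]
extract-min #5 returns -9:
  remove root -9; move last element 14 to root → [14, -1, -2, 8, 18]
  14 vs smaller child -2 at index 2, swap → [-2, -1, 14, 8, 18]
extract-min #6 returns -2:
  remove root -2; move last element 18 to root → [18, -1, 14, 8]
  18 vs smaller child -1 at index 1, swap → [-1, 18, 14, 8]
  18 vs only child 8 at index 3, swap → [-1, 8, 14, 18]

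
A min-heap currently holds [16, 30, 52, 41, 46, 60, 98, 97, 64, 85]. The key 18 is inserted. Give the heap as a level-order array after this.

[16, 18, 52, 41, 30, 60, 98, 97, 64, 85, 46]

append 18 at index 10 → [16, 30, 52, 41, 46, 60, 98, 97, 64, 85, 18]
18 < parent 46 at index 4, swap → [16, 30, 52, 41, 18, 60, 98, 97, 64, 85, 46]
18 < parent 30 at index 1, swap → [16, 18, 52, 41, 30, 60, 98, 97, 64, 85, 46]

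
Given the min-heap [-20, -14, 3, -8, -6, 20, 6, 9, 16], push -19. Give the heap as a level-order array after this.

[-20, -19, 3, -8, -14, 20, 6, 9, 16, -6]

append -19 at index 9 → [-20, -14, 3, -8, -6, 20, 6, 9, 16, -19]
-19 < parent -6 at index 4, swap → [-20, -14, 3, -8, -19, 20, 6, 9, 16, -6]
-19 < parent -14 at index 1, swap → [-20, -19, 3, -8, -14, 20, 6, 9, 16, -6]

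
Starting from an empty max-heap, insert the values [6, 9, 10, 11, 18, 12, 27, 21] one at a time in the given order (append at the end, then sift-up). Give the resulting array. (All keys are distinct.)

[27, 21, 18, 11, 10, 9, 12, 6]

Insert 6:
  append 6 at index 0 → [6] (no swap needed)
Insert 9:
  append 9 at index 1 → [6, 9]
  9 > parent 6 at index 0, swap → [9, 6]
Insert 10:
  append 10 at index 2 → [9, 6, 10]
  10 > parent 9 at index 0, swap → [10, 6, 9]
Insert 11:
  append 11 at index 3 → [10, 6, 9, 11]
  11 > parent 6 at index 1, swap → [10, 11, 9, 6]
  11 > parent 10 at index 0, swap → [11, 10, 9, 6]
Insert 18:
  append 18 at index 4 → [11, 10, 9, 6, 18]
  18 > parent 10 at index 1, swap → [11, 18, 9, 6, 10]
  18 > parent 11 at index 0, swap → [18, 11, 9, 6, 10]
Insert 12:
  append 12 at index 5 → [18, 11, 9, 6, 10, 12]
  12 > parent 9 at index 2, swap → [18, 11, 12, 6, 10, 9]
Insert 27:
  append 27 at index 6 → [18, 11, 12, 6, 10, 9, 27]
  27 > parent 12 at index 2, swap → [18, 11, 27, 6, 10, 9, 12]
  27 > parent 18 at index 0, swap → [27, 11, 18, 6, 10, 9, 12]
Insert 21:
  append 21 at index 7 → [27, 11, 18, 6, 10, 9, 12, 21]
  21 > parent 6 at index 3, swap → [27, 11, 18, 21, 10, 9, 12, 6]
  21 > parent 11 at index 1, swap → [27, 21, 18, 11, 10, 9, 12, 6]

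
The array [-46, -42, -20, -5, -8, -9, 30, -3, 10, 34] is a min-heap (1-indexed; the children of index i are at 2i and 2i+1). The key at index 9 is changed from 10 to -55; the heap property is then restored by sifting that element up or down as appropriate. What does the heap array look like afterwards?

set index 9 from 10 to -55 → [-46, -42, -20, -5, -8, -9, 30, -3, -55, 34]
-55 < parent -5 at index 4, swap → [-46, -42, -20, -55, -8, -9, 30, -3, -5, 34]
-55 < parent -42 at index 2, swap → [-46, -55, -20, -42, -8, -9, 30, -3, -5, 34]
-55 < parent -46 at index 1, swap → [-55, -46, -20, -42, -8, -9, 30, -3, -5, 34]

[-55, -46, -20, -42, -8, -9, 30, -3, -5, 34]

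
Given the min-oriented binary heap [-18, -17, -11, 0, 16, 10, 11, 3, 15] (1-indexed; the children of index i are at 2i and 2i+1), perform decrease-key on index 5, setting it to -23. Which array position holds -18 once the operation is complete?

2

set index 5 from 16 to -23 → [-18, -17, -11, 0, -23, 10, 11, 3, 15]
-23 < parent -17 at index 2, swap → [-18, -23, -11, 0, -17, 10, 11, 3, 15]
-23 < parent -18 at index 1, swap → [-23, -18, -11, 0, -17, 10, 11, 3, 15]
resulting array: [-23, -18, -11, 0, -17, 10, 11, 3, 15]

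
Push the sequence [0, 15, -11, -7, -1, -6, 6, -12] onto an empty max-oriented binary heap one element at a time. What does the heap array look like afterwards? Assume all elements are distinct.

[15, 0, 6, -7, -1, -11, -6, -12]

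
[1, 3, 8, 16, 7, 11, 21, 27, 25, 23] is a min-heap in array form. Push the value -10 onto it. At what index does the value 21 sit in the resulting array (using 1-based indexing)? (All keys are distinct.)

7

append -10 at index 11 → [1, 3, 8, 16, 7, 11, 21, 27, 25, 23, -10]
-10 < parent 7 at index 5, swap → [1, 3, 8, 16, -10, 11, 21, 27, 25, 23, 7]
-10 < parent 3 at index 2, swap → [1, -10, 8, 16, 3, 11, 21, 27, 25, 23, 7]
-10 < parent 1 at index 1, swap → [-10, 1, 8, 16, 3, 11, 21, 27, 25, 23, 7]
resulting array: [-10, 1, 8, 16, 3, 11, 21, 27, 25, 23, 7]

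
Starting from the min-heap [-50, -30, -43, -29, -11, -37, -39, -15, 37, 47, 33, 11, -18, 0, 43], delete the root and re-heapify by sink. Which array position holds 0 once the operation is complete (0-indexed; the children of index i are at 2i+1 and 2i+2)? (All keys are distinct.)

6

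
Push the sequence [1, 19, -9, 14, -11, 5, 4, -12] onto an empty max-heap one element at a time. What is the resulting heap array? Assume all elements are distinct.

[19, 14, 5, 1, -11, -9, 4, -12]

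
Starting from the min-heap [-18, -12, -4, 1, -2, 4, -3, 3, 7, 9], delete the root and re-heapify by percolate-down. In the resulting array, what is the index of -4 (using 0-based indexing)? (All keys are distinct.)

remove root -18; move last element 9 to root → [9, -12, -4, 1, -2, 4, -3, 3, 7]
9 vs smaller child -12 at index 1, swap → [-12, 9, -4, 1, -2, 4, -3, 3, 7]
9 vs smaller child -2 at index 4, swap → [-12, -2, -4, 1, 9, 4, -3, 3, 7]
resulting array: [-12, -2, -4, 1, 9, 4, -3, 3, 7]

2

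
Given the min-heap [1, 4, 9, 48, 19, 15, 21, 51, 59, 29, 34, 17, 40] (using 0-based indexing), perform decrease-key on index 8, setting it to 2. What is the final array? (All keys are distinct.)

[1, 2, 9, 4, 19, 15, 21, 51, 48, 29, 34, 17, 40]

set index 8 from 59 to 2 → [1, 4, 9, 48, 19, 15, 21, 51, 2, 29, 34, 17, 40]
2 < parent 48 at index 3, swap → [1, 4, 9, 2, 19, 15, 21, 51, 48, 29, 34, 17, 40]
2 < parent 4 at index 1, swap → [1, 2, 9, 4, 19, 15, 21, 51, 48, 29, 34, 17, 40]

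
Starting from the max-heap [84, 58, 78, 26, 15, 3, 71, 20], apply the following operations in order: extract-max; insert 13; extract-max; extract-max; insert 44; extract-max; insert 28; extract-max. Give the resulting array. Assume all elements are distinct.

[28, 26, 20, 13, 15, 3]

extract-max → returns 84:
  remove root 84; move last element 20 to root → [20, 58, 78, 26, 15, 3, 71]
  20 vs larger child 78 at index 2, swap → [78, 58, 20, 26, 15, 3, 71]
  20 vs larger child 71 at index 6, swap → [78, 58, 71, 26, 15, 3, 20]
insert 13:
  append 13 at index 7 → [78, 58, 71, 26, 15, 3, 20, 13] (no swap needed)
extract-max → returns 78:
  remove root 78; move last element 13 to root → [13, 58, 71, 26, 15, 3, 20]
  13 vs larger child 71 at index 2, swap → [71, 58, 13, 26, 15, 3, 20]
  13 vs larger child 20 at index 6, swap → [71, 58, 20, 26, 15, 3, 13]
extract-max → returns 71:
  remove root 71; move last element 13 to root → [13, 58, 20, 26, 15, 3]
  13 vs larger child 58 at index 1, swap → [58, 13, 20, 26, 15, 3]
  13 vs larger child 26 at index 3, swap → [58, 26, 20, 13, 15, 3]
insert 44:
  append 44 at index 6 → [58, 26, 20, 13, 15, 3, 44]
  44 > parent 20 at index 2, swap → [58, 26, 44, 13, 15, 3, 20]
extract-max → returns 58:
  remove root 58; move last element 20 to root → [20, 26, 44, 13, 15, 3]
  20 vs larger child 44 at index 2, swap → [44, 26, 20, 13, 15, 3]
insert 28:
  append 28 at index 6 → [44, 26, 20, 13, 15, 3, 28]
  28 > parent 20 at index 2, swap → [44, 26, 28, 13, 15, 3, 20]
extract-max → returns 44:
  remove root 44; move last element 20 to root → [20, 26, 28, 13, 15, 3]
  20 vs larger child 28 at index 2, swap → [28, 26, 20, 13, 15, 3]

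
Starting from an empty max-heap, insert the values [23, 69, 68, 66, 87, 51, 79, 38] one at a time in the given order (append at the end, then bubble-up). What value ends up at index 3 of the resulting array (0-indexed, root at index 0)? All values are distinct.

Insert 23:
  append 23 at index 0 → [23] (no swap needed)
Insert 69:
  append 69 at index 1 → [23, 69]
  69 > parent 23 at index 0, swap → [69, 23]
Insert 68:
  append 68 at index 2 → [69, 23, 68] (no swap needed)
Insert 66:
  append 66 at index 3 → [69, 23, 68, 66]
  66 > parent 23 at index 1, swap → [69, 66, 68, 23]
Insert 87:
  append 87 at index 4 → [69, 66, 68, 23, 87]
  87 > parent 66 at index 1, swap → [69, 87, 68, 23, 66]
  87 > parent 69 at index 0, swap → [87, 69, 68, 23, 66]
Insert 51:
  append 51 at index 5 → [87, 69, 68, 23, 66, 51] (no swap needed)
Insert 79:
  append 79 at index 6 → [87, 69, 68, 23, 66, 51, 79]
  79 > parent 68 at index 2, swap → [87, 69, 79, 23, 66, 51, 68]
Insert 38:
  append 38 at index 7 → [87, 69, 79, 23, 66, 51, 68, 38]
  38 > parent 23 at index 3, swap → [87, 69, 79, 38, 66, 51, 68, 23]
resulting array: [87, 69, 79, 38, 66, 51, 68, 23]

38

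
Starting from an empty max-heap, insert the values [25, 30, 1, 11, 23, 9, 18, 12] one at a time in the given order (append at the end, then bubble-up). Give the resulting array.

Insert 25:
  append 25 at index 0 → [25] (no swap needed)
Insert 30:
  append 30 at index 1 → [25, 30]
  30 > parent 25 at index 0, swap → [30, 25]
Insert 1:
  append 1 at index 2 → [30, 25, 1] (no swap needed)
Insert 11:
  append 11 at index 3 → [30, 25, 1, 11] (no swap needed)
Insert 23:
  append 23 at index 4 → [30, 25, 1, 11, 23] (no swap needed)
Insert 9:
  append 9 at index 5 → [30, 25, 1, 11, 23, 9]
  9 > parent 1 at index 2, swap → [30, 25, 9, 11, 23, 1]
Insert 18:
  append 18 at index 6 → [30, 25, 9, 11, 23, 1, 18]
  18 > parent 9 at index 2, swap → [30, 25, 18, 11, 23, 1, 9]
Insert 12:
  append 12 at index 7 → [30, 25, 18, 11, 23, 1, 9, 12]
  12 > parent 11 at index 3, swap → [30, 25, 18, 12, 23, 1, 9, 11]

[30, 25, 18, 12, 23, 1, 9, 11]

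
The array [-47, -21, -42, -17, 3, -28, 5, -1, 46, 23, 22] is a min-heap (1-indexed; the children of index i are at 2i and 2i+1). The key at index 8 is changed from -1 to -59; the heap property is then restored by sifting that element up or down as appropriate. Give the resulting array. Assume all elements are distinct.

[-59, -47, -42, -21, 3, -28, 5, -17, 46, 23, 22]

set index 8 from -1 to -59 → [-47, -21, -42, -17, 3, -28, 5, -59, 46, 23, 22]
-59 < parent -17 at index 4, swap → [-47, -21, -42, -59, 3, -28, 5, -17, 46, 23, 22]
-59 < parent -21 at index 2, swap → [-47, -59, -42, -21, 3, -28, 5, -17, 46, 23, 22]
-59 < parent -47 at index 1, swap → [-59, -47, -42, -21, 3, -28, 5, -17, 46, 23, 22]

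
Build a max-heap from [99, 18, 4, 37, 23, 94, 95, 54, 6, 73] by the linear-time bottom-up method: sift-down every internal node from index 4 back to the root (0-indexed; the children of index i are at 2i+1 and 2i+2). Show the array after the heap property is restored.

[99, 73, 95, 54, 23, 94, 4, 37, 6, 18]

sift down from index 4:
  23 vs only child 73 at index 9, swap → [99, 18, 4, 37, 73, 94, 95, 54, 6, 23]
sift down from index 3:
  37 vs larger child 54 at index 7, swap → [99, 18, 4, 54, 73, 94, 95, 37, 6, 23]
sift down from index 2:
  4 vs larger child 95 at index 6, swap → [99, 18, 95, 54, 73, 94, 4, 37, 6, 23]
sift down from index 1:
  18 vs larger child 73 at index 4, swap → [99, 73, 95, 54, 18, 94, 4, 37, 6, 23]
  18 vs only child 23 at index 9, swap → [99, 73, 95, 54, 23, 94, 4, 37, 6, 18]
sift down from index 0: already satisfies heap property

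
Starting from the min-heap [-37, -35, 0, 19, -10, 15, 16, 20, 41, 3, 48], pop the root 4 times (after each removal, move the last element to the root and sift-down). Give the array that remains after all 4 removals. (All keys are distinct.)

[3, 19, 15, 20, 48, 41, 16]

extract-min #1 returns -37:
  remove root -37; move last element 48 to root → [48, -35, 0, 19, -10, 15, 16, 20, 41, 3]
  48 vs smaller child -35 at index 1, swap → [-35, 48, 0, 19, -10, 15, 16, 20, 41, 3]
  48 vs smaller child -10 at index 4, swap → [-35, -10, 0, 19, 48, 15, 16, 20, 41, 3]
  48 vs only child 3 at index 9, swap → [-35, -10, 0, 19, 3, 15, 16, 20, 41, 48]
extract-min #2 returns -35:
  remove root -35; move last element 48 to root → [48, -10, 0, 19, 3, 15, 16, 20, 41]
  48 vs smaller child -10 at index 1, swap → [-10, 48, 0, 19, 3, 15, 16, 20, 41]
  48 vs smaller child 3 at index 4, swap → [-10, 3, 0, 19, 48, 15, 16, 20, 41]
extract-min #3 returns -10:
  remove root -10; move last element 41 to root → [41, 3, 0, 19, 48, 15, 16, 20]
  41 vs smaller child 0 at index 2, swap → [0, 3, 41, 19, 48, 15, 16, 20]
  41 vs smaller child 15 at index 5, swap → [0, 3, 15, 19, 48, 41, 16, 20]
extract-min #4 returns 0:
  remove root 0; move last element 20 to root → [20, 3, 15, 19, 48, 41, 16]
  20 vs smaller child 3 at index 1, swap → [3, 20, 15, 19, 48, 41, 16]
  20 vs smaller child 19 at index 3, swap → [3, 19, 15, 20, 48, 41, 16]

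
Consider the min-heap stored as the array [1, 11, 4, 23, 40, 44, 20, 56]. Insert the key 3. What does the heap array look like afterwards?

[1, 3, 4, 11, 40, 44, 20, 56, 23]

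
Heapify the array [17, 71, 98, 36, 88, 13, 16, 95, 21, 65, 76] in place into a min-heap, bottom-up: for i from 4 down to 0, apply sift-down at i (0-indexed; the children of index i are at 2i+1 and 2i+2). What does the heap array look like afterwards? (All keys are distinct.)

[13, 21, 16, 36, 65, 98, 17, 95, 71, 88, 76]

sift down from index 4:
  88 vs smaller child 65 at index 9, swap → [17, 71, 98, 36, 65, 13, 16, 95, 21, 88, 76]
sift down from index 3:
  36 vs smaller child 21 at index 8, swap → [17, 71, 98, 21, 65, 13, 16, 95, 36, 88, 76]
sift down from index 2:
  98 vs smaller child 13 at index 5, swap → [17, 71, 13, 21, 65, 98, 16, 95, 36, 88, 76]
sift down from index 1:
  71 vs smaller child 21 at index 3, swap → [17, 21, 13, 71, 65, 98, 16, 95, 36, 88, 76]
  71 vs smaller child 36 at index 8, swap → [17, 21, 13, 36, 65, 98, 16, 95, 71, 88, 76]
sift down from index 0:
  17 vs smaller child 13 at index 2, swap → [13, 21, 17, 36, 65, 98, 16, 95, 71, 88, 76]
  17 vs smaller child 16 at index 6, swap → [13, 21, 16, 36, 65, 98, 17, 95, 71, 88, 76]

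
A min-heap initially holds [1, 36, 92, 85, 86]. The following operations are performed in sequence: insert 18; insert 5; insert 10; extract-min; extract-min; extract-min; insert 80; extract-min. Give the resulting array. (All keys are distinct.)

insert 18:
  append 18 at index 5 → [1, 36, 92, 85, 86, 18]
  18 < parent 92 at index 2, swap → [1, 36, 18, 85, 86, 92]
insert 5:
  append 5 at index 6 → [1, 36, 18, 85, 86, 92, 5]
  5 < parent 18 at index 2, swap → [1, 36, 5, 85, 86, 92, 18]
insert 10:
  append 10 at index 7 → [1, 36, 5, 85, 86, 92, 18, 10]
  10 < parent 85 at index 3, swap → [1, 36, 5, 10, 86, 92, 18, 85]
  10 < parent 36 at index 1, swap → [1, 10, 5, 36, 86, 92, 18, 85]
extract-min → returns 1:
  remove root 1; move last element 85 to root → [85, 10, 5, 36, 86, 92, 18]
  85 vs smaller child 5 at index 2, swap → [5, 10, 85, 36, 86, 92, 18]
  85 vs smaller child 18 at index 6, swap → [5, 10, 18, 36, 86, 92, 85]
extract-min → returns 5:
  remove root 5; move last element 85 to root → [85, 10, 18, 36, 86, 92]
  85 vs smaller child 10 at index 1, swap → [10, 85, 18, 36, 86, 92]
  85 vs smaller child 36 at index 3, swap → [10, 36, 18, 85, 86, 92]
extract-min → returns 10:
  remove root 10; move last element 92 to root → [92, 36, 18, 85, 86]
  92 vs smaller child 18 at index 2, swap → [18, 36, 92, 85, 86]
insert 80:
  append 80 at index 5 → [18, 36, 92, 85, 86, 80]
  80 < parent 92 at index 2, swap → [18, 36, 80, 85, 86, 92]
extract-min → returns 18:
  remove root 18; move last element 92 to root → [92, 36, 80, 85, 86]
  92 vs smaller child 36 at index 1, swap → [36, 92, 80, 85, 86]
  92 vs smaller child 85 at index 3, swap → [36, 85, 80, 92, 86]

[36, 85, 80, 92, 86]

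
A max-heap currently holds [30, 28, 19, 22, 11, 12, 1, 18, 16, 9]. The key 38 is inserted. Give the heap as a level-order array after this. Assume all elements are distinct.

append 38 at index 10 → [30, 28, 19, 22, 11, 12, 1, 18, 16, 9, 38]
38 > parent 11 at index 4, swap → [30, 28, 19, 22, 38, 12, 1, 18, 16, 9, 11]
38 > parent 28 at index 1, swap → [30, 38, 19, 22, 28, 12, 1, 18, 16, 9, 11]
38 > parent 30 at index 0, swap → [38, 30, 19, 22, 28, 12, 1, 18, 16, 9, 11]

[38, 30, 19, 22, 28, 12, 1, 18, 16, 9, 11]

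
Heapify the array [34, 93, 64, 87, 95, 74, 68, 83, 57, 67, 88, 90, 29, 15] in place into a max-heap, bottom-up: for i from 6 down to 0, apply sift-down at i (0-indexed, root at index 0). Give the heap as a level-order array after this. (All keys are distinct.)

[95, 93, 90, 87, 88, 74, 68, 83, 57, 67, 34, 64, 29, 15]

sift down from index 6: already satisfies heap property
sift down from index 5:
  74 vs larger child 90 at index 11, swap → [34, 93, 64, 87, 95, 90, 68, 83, 57, 67, 88, 74, 29, 15]
sift down from index 4: already satisfies heap property
sift down from index 3: already satisfies heap property
sift down from index 2:
  64 vs larger child 90 at index 5, swap → [34, 93, 90, 87, 95, 64, 68, 83, 57, 67, 88, 74, 29, 15]
  64 vs larger child 74 at index 11, swap → [34, 93, 90, 87, 95, 74, 68, 83, 57, 67, 88, 64, 29, 15]
sift down from index 1:
  93 vs larger child 95 at index 4, swap → [34, 95, 90, 87, 93, 74, 68, 83, 57, 67, 88, 64, 29, 15]
sift down from index 0:
  34 vs larger child 95 at index 1, swap → [95, 34, 90, 87, 93, 74, 68, 83, 57, 67, 88, 64, 29, 15]
  34 vs larger child 93 at index 4, swap → [95, 93, 90, 87, 34, 74, 68, 83, 57, 67, 88, 64, 29, 15]
  34 vs larger child 88 at index 10, swap → [95, 93, 90, 87, 88, 74, 68, 83, 57, 67, 34, 64, 29, 15]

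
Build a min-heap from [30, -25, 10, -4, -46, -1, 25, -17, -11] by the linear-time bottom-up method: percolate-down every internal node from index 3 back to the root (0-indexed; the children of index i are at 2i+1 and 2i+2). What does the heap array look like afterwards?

[-46, -25, -1, -17, 30, 10, 25, -4, -11]

sift down from index 3:
  -4 vs smaller child -17 at index 7, swap → [30, -25, 10, -17, -46, -1, 25, -4, -11]
sift down from index 2:
  10 vs smaller child -1 at index 5, swap → [30, -25, -1, -17, -46, 10, 25, -4, -11]
sift down from index 1:
  -25 vs smaller child -46 at index 4, swap → [30, -46, -1, -17, -25, 10, 25, -4, -11]
sift down from index 0:
  30 vs smaller child -46 at index 1, swap → [-46, 30, -1, -17, -25, 10, 25, -4, -11]
  30 vs smaller child -25 at index 4, swap → [-46, -25, -1, -17, 30, 10, 25, -4, -11]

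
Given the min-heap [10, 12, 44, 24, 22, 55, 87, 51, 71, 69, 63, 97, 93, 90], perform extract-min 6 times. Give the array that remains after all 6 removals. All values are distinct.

[55, 63, 87, 71, 69, 90, 97, 93]

extract-min #1 returns 10:
  remove root 10; move last element 90 to root → [90, 12, 44, 24, 22, 55, 87, 51, 71, 69, 63, 97, 93]
  90 vs smaller child 12 at index 1, swap → [12, 90, 44, 24, 22, 55, 87, 51, 71, 69, 63, 97, 93]
  90 vs smaller child 22 at index 4, swap → [12, 22, 44, 24, 90, 55, 87, 51, 71, 69, 63, 97, 93]
  90 vs smaller child 63 at index 10, swap → [12, 22, 44, 24, 63, 55, 87, 51, 71, 69, 90, 97, 93]
extract-min #2 returns 12:
  remove root 12; move last element 93 to root → [93, 22, 44, 24, 63, 55, 87, 51, 71, 69, 90, 97]
  93 vs smaller child 22 at index 1, swap → [22, 93, 44, 24, 63, 55, 87, 51, 71, 69, 90, 97]
  93 vs smaller child 24 at index 3, swap → [22, 24, 44, 93, 63, 55, 87, 51, 71, 69, 90, 97]
  93 vs smaller child 51 at index 7, swap → [22, 24, 44, 51, 63, 55, 87, 93, 71, 69, 90, 97]
extract-min #3 returns 22:
  remove root 22; move last element 97 to root → [97, 24, 44, 51, 63, 55, 87, 93, 71, 69, 90]
  97 vs smaller child 24 at index 1, swap → [24, 97, 44, 51, 63, 55, 87, 93, 71, 69, 90]
  97 vs smaller child 51 at index 3, swap → [24, 51, 44, 97, 63, 55, 87, 93, 71, 69, 90]
  97 vs smaller child 71 at index 8, swap → [24, 51, 44, 71, 63, 55, 87, 93, 97, 69, 90]
extract-min #4 returns 24:
  remove root 24; move last element 90 to root → [90, 51, 44, 71, 63, 55, 87, 93, 97, 69]
  90 vs smaller child 44 at index 2, swap → [44, 51, 90, 71, 63, 55, 87, 93, 97, 69]
  90 vs smaller child 55 at index 5, swap → [44, 51, 55, 71, 63, 90, 87, 93, 97, 69]
extract-min #5 returns 44:
  remove root 44; move last element 69 to root → [69, 51, 55, 71, 63, 90, 87, 93, 97]
  69 vs smaller child 51 at index 1, swap → [51, 69, 55, 71, 63, 90, 87, 93, 97]
  69 vs smaller child 63 at index 4, swap → [51, 63, 55, 71, 69, 90, 87, 93, 97]
extract-min #6 returns 51:
  remove root 51; move last element 97 to root → [97, 63, 55, 71, 69, 90, 87, 93]
  97 vs smaller child 55 at index 2, swap → [55, 63, 97, 71, 69, 90, 87, 93]
  97 vs smaller child 87 at index 6, swap → [55, 63, 87, 71, 69, 90, 97, 93]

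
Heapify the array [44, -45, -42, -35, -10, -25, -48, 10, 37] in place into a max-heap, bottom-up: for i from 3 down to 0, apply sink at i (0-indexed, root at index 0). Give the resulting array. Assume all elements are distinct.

sift down from index 3:
  -35 vs larger child 37 at index 8, swap → [44, -45, -42, 37, -10, -25, -48, 10, -35]
sift down from index 2:
  -42 vs larger child -25 at index 5, swap → [44, -45, -25, 37, -10, -42, -48, 10, -35]
sift down from index 1:
  -45 vs larger child 37 at index 3, swap → [44, 37, -25, -45, -10, -42, -48, 10, -35]
  -45 vs larger child 10 at index 7, swap → [44, 37, -25, 10, -10, -42, -48, -45, -35]
sift down from index 0: already satisfies heap property

[44, 37, -25, 10, -10, -42, -48, -45, -35]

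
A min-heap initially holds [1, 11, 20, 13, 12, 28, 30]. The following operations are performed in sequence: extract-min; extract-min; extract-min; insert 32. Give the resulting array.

[13, 28, 20, 30, 32]

extract-min → returns 1:
  remove root 1; move last element 30 to root → [30, 11, 20, 13, 12, 28]
  30 vs smaller child 11 at index 1, swap → [11, 30, 20, 13, 12, 28]
  30 vs smaller child 12 at index 4, swap → [11, 12, 20, 13, 30, 28]
extract-min → returns 11:
  remove root 11; move last element 28 to root → [28, 12, 20, 13, 30]
  28 vs smaller child 12 at index 1, swap → [12, 28, 20, 13, 30]
  28 vs smaller child 13 at index 3, swap → [12, 13, 20, 28, 30]
extract-min → returns 12:
  remove root 12; move last element 30 to root → [30, 13, 20, 28]
  30 vs smaller child 13 at index 1, swap → [13, 30, 20, 28]
  30 vs only child 28 at index 3, swap → [13, 28, 20, 30]
insert 32:
  append 32 at index 4 → [13, 28, 20, 30, 32] (no swap needed)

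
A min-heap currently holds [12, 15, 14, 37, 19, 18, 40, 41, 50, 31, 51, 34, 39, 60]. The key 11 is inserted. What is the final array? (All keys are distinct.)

append 11 at index 14 → [12, 15, 14, 37, 19, 18, 40, 41, 50, 31, 51, 34, 39, 60, 11]
11 < parent 40 at index 6, swap → [12, 15, 14, 37, 19, 18, 11, 41, 50, 31, 51, 34, 39, 60, 40]
11 < parent 14 at index 2, swap → [12, 15, 11, 37, 19, 18, 14, 41, 50, 31, 51, 34, 39, 60, 40]
11 < parent 12 at index 0, swap → [11, 15, 12, 37, 19, 18, 14, 41, 50, 31, 51, 34, 39, 60, 40]

[11, 15, 12, 37, 19, 18, 14, 41, 50, 31, 51, 34, 39, 60, 40]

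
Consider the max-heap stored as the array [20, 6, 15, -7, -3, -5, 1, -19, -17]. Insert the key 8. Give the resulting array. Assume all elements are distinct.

[20, 8, 15, -7, 6, -5, 1, -19, -17, -3]

append 8 at index 9 → [20, 6, 15, -7, -3, -5, 1, -19, -17, 8]
8 > parent -3 at index 4, swap → [20, 6, 15, -7, 8, -5, 1, -19, -17, -3]
8 > parent 6 at index 1, swap → [20, 8, 15, -7, 6, -5, 1, -19, -17, -3]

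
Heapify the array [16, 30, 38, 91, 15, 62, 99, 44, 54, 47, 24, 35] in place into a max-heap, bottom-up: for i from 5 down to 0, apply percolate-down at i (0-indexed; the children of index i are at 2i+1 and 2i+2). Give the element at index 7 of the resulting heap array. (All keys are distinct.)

sift down from index 5: already satisfies heap property
sift down from index 4:
  15 vs larger child 47 at index 9, swap → [16, 30, 38, 91, 47, 62, 99, 44, 54, 15, 24, 35]
sift down from index 3: already satisfies heap property
sift down from index 2:
  38 vs larger child 99 at index 6, swap → [16, 30, 99, 91, 47, 62, 38, 44, 54, 15, 24, 35]
sift down from index 1:
  30 vs larger child 91 at index 3, swap → [16, 91, 99, 30, 47, 62, 38, 44, 54, 15, 24, 35]
  30 vs larger child 54 at index 8, swap → [16, 91, 99, 54, 47, 62, 38, 44, 30, 15, 24, 35]
sift down from index 0:
  16 vs larger child 99 at index 2, swap → [99, 91, 16, 54, 47, 62, 38, 44, 30, 15, 24, 35]
  16 vs larger child 62 at index 5, swap → [99, 91, 62, 54, 47, 16, 38, 44, 30, 15, 24, 35]
  16 vs only child 35 at index 11, swap → [99, 91, 62, 54, 47, 35, 38, 44, 30, 15, 24, 16]
resulting array: [99, 91, 62, 54, 47, 35, 38, 44, 30, 15, 24, 16]

44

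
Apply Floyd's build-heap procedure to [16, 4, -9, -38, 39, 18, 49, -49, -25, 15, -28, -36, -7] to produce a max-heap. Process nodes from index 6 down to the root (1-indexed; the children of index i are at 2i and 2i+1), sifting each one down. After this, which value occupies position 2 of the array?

sift down from index 6: already satisfies heap property
sift down from index 5: already satisfies heap property
sift down from index 4:
  -38 vs larger child -25 at index 9, swap → [16, 4, -9, -25, 39, 18, 49, -49, -38, 15, -28, -36, -7]
sift down from index 3:
  -9 vs larger child 49 at index 7, swap → [16, 4, 49, -25, 39, 18, -9, -49, -38, 15, -28, -36, -7]
sift down from index 2:
  4 vs larger child 39 at index 5, swap → [16, 39, 49, -25, 4, 18, -9, -49, -38, 15, -28, -36, -7]
  4 vs larger child 15 at index 10, swap → [16, 39, 49, -25, 15, 18, -9, -49, -38, 4, -28, -36, -7]
sift down from index 1:
  16 vs larger child 49 at index 3, swap → [49, 39, 16, -25, 15, 18, -9, -49, -38, 4, -28, -36, -7]
  16 vs larger child 18 at index 6, swap → [49, 39, 18, -25, 15, 16, -9, -49, -38, 4, -28, -36, -7]
resulting array: [49, 39, 18, -25, 15, 16, -9, -49, -38, 4, -28, -36, -7]

39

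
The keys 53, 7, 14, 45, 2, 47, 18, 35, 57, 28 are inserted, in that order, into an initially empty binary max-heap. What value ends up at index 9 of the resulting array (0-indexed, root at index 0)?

2

Insert 53:
  append 53 at index 0 → [53] (no swap needed)
Insert 7:
  append 7 at index 1 → [53, 7] (no swap needed)
Insert 14:
  append 14 at index 2 → [53, 7, 14] (no swap needed)
Insert 45:
  append 45 at index 3 → [53, 7, 14, 45]
  45 > parent 7 at index 1, swap → [53, 45, 14, 7]
Insert 2:
  append 2 at index 4 → [53, 45, 14, 7, 2] (no swap needed)
Insert 47:
  append 47 at index 5 → [53, 45, 14, 7, 2, 47]
  47 > parent 14 at index 2, swap → [53, 45, 47, 7, 2, 14]
Insert 18:
  append 18 at index 6 → [53, 45, 47, 7, 2, 14, 18] (no swap needed)
Insert 35:
  append 35 at index 7 → [53, 45, 47, 7, 2, 14, 18, 35]
  35 > parent 7 at index 3, swap → [53, 45, 47, 35, 2, 14, 18, 7]
Insert 57:
  append 57 at index 8 → [53, 45, 47, 35, 2, 14, 18, 7, 57]
  57 > parent 35 at index 3, swap → [53, 45, 47, 57, 2, 14, 18, 7, 35]
  57 > parent 45 at index 1, swap → [53, 57, 47, 45, 2, 14, 18, 7, 35]
  57 > parent 53 at index 0, swap → [57, 53, 47, 45, 2, 14, 18, 7, 35]
Insert 28:
  append 28 at index 9 → [57, 53, 47, 45, 2, 14, 18, 7, 35, 28]
  28 > parent 2 at index 4, swap → [57, 53, 47, 45, 28, 14, 18, 7, 35, 2]
resulting array: [57, 53, 47, 45, 28, 14, 18, 7, 35, 2]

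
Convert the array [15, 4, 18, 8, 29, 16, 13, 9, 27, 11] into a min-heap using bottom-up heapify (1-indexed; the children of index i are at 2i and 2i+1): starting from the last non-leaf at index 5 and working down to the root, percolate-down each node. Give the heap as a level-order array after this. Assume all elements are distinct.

[4, 8, 13, 9, 11, 16, 18, 15, 27, 29]

sift down from index 5:
  29 vs only child 11 at index 10, swap → [15, 4, 18, 8, 11, 16, 13, 9, 27, 29]
sift down from index 4: already satisfies heap property
sift down from index 3:
  18 vs smaller child 13 at index 7, swap → [15, 4, 13, 8, 11, 16, 18, 9, 27, 29]
sift down from index 2: already satisfies heap property
sift down from index 1:
  15 vs smaller child 4 at index 2, swap → [4, 15, 13, 8, 11, 16, 18, 9, 27, 29]
  15 vs smaller child 8 at index 4, swap → [4, 8, 13, 15, 11, 16, 18, 9, 27, 29]
  15 vs smaller child 9 at index 8, swap → [4, 8, 13, 9, 11, 16, 18, 15, 27, 29]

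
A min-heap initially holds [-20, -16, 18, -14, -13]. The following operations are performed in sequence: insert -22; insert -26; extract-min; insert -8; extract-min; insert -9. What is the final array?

[-20, -16, -9, -14, -13, 18, -8]

insert -22:
  append -22 at index 5 → [-20, -16, 18, -14, -13, -22]
  -22 < parent 18 at index 2, swap → [-20, -16, -22, -14, -13, 18]
  -22 < parent -20 at index 0, swap → [-22, -16, -20, -14, -13, 18]
insert -26:
  append -26 at index 6 → [-22, -16, -20, -14, -13, 18, -26]
  -26 < parent -20 at index 2, swap → [-22, -16, -26, -14, -13, 18, -20]
  -26 < parent -22 at index 0, swap → [-26, -16, -22, -14, -13, 18, -20]
extract-min → returns -26:
  remove root -26; move last element -20 to root → [-20, -16, -22, -14, -13, 18]
  -20 vs smaller child -22 at index 2, swap → [-22, -16, -20, -14, -13, 18]
insert -8:
  append -8 at index 6 → [-22, -16, -20, -14, -13, 18, -8] (no swap needed)
extract-min → returns -22:
  remove root -22; move last element -8 to root → [-8, -16, -20, -14, -13, 18]
  -8 vs smaller child -20 at index 2, swap → [-20, -16, -8, -14, -13, 18]
insert -9:
  append -9 at index 6 → [-20, -16, -8, -14, -13, 18, -9]
  -9 < parent -8 at index 2, swap → [-20, -16, -9, -14, -13, 18, -8]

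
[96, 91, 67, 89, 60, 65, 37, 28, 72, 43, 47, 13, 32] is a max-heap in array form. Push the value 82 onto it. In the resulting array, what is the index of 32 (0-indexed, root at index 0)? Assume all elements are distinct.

append 82 at index 13 → [96, 91, 67, 89, 60, 65, 37, 28, 72, 43, 47, 13, 32, 82]
82 > parent 37 at index 6, swap → [96, 91, 67, 89, 60, 65, 82, 28, 72, 43, 47, 13, 32, 37]
82 > parent 67 at index 2, swap → [96, 91, 82, 89, 60, 65, 67, 28, 72, 43, 47, 13, 32, 37]
resulting array: [96, 91, 82, 89, 60, 65, 67, 28, 72, 43, 47, 13, 32, 37]

12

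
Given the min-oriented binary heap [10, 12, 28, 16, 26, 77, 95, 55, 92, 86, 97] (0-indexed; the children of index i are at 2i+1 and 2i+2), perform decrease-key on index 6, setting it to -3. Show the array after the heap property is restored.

[-3, 12, 10, 16, 26, 77, 28, 55, 92, 86, 97]

set index 6 from 95 to -3 → [10, 12, 28, 16, 26, 77, -3, 55, 92, 86, 97]
-3 < parent 28 at index 2, swap → [10, 12, -3, 16, 26, 77, 28, 55, 92, 86, 97]
-3 < parent 10 at index 0, swap → [-3, 12, 10, 16, 26, 77, 28, 55, 92, 86, 97]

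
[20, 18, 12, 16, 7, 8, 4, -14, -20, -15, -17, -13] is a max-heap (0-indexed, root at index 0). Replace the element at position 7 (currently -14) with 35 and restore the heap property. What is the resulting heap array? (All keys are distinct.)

set index 7 from -14 to 35 → [20, 18, 12, 16, 7, 8, 4, 35, -20, -15, -17, -13]
35 > parent 16 at index 3, swap → [20, 18, 12, 35, 7, 8, 4, 16, -20, -15, -17, -13]
35 > parent 18 at index 1, swap → [20, 35, 12, 18, 7, 8, 4, 16, -20, -15, -17, -13]
35 > parent 20 at index 0, swap → [35, 20, 12, 18, 7, 8, 4, 16, -20, -15, -17, -13]

[35, 20, 12, 18, 7, 8, 4, 16, -20, -15, -17, -13]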